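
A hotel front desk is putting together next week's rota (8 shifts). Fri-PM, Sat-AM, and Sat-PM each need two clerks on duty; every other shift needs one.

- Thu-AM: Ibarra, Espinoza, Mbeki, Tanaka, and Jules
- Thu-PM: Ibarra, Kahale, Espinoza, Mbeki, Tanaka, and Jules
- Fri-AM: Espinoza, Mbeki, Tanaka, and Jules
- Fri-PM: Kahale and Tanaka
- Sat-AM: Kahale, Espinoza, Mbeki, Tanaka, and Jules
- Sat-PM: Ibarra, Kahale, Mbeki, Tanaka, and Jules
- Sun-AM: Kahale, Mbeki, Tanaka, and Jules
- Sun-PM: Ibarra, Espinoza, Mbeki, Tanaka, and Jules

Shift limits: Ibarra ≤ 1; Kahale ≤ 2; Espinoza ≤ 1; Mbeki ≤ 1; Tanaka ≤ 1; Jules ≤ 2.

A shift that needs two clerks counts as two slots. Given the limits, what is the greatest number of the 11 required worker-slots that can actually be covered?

Total capacity across all clerks is 1+2+1+1+1+2 = 8, and 11 slots are needed, so at most 8 can be filled.
An assignment achieving 8: Thu-AM→Ibarra, Fri-AM→Espinoza, Fri-PM→Kahale+Tanaka, Sat-AM→Mbeki+Jules, Sat-PM→Jules, Sun-AM→Kahale.
Loads: Ibarra 1/1, Kahale 2/2, Espinoza 1/1, Mbeki 1/1, Tanaka 1/1, Jules 2/2.

8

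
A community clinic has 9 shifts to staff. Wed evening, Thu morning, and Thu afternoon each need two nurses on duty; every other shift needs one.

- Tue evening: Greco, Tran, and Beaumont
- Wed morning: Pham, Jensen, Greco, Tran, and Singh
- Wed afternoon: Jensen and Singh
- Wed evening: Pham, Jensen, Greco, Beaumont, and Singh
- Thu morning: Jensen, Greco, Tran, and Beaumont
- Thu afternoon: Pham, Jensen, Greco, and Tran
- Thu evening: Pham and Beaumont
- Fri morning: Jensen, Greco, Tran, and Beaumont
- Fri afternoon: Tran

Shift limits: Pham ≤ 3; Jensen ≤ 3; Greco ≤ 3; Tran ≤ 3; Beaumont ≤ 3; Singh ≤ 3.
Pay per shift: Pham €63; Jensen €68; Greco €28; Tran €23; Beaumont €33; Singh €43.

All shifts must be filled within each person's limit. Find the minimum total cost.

€381

Fri afternoon can only be covered by Tran, so that assignment is forced.
Picking the cheapest available nurse for each shift independently would cost €331, but that ignores the shift limits.
An optimal schedule: Tue evening→Tran, Wed morning→Singh, Wed afternoon→Singh, Wed evening→Beaumont+Singh, Thu morning→Greco+Beaumont, Thu afternoon→Tran+Greco, Thu evening→Beaumont, Fri morning→Greco, Fri afternoon→Tran.
Total: 23 + 43 + 43 + 33 + 43 + 28 + 33 + 23 + 28 + 33 + 28 + 23 = €381.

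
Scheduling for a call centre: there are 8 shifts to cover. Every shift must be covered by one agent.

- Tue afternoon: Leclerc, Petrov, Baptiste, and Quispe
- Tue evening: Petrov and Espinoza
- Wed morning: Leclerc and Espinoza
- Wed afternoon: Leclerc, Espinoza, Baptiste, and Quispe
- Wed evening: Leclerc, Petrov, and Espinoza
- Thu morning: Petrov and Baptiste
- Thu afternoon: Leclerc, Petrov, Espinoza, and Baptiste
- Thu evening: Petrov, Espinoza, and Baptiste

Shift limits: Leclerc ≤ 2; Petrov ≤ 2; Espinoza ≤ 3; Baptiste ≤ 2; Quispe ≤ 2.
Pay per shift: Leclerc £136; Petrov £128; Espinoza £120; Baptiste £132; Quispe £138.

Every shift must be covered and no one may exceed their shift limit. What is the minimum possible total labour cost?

£1016

Picking the cheapest available agent for each shift independently would cost £976, but that ignores the shift limits.
An optimal schedule: Tue afternoon→Baptiste, Tue evening→Espinoza, Wed morning→Espinoza, Wed afternoon→Baptiste, Wed evening→Espinoza, Thu morning→Petrov, Thu afternoon→Leclerc, Thu evening→Petrov.
Total: 132 + 120 + 120 + 132 + 120 + 128 + 136 + 128 = £1016.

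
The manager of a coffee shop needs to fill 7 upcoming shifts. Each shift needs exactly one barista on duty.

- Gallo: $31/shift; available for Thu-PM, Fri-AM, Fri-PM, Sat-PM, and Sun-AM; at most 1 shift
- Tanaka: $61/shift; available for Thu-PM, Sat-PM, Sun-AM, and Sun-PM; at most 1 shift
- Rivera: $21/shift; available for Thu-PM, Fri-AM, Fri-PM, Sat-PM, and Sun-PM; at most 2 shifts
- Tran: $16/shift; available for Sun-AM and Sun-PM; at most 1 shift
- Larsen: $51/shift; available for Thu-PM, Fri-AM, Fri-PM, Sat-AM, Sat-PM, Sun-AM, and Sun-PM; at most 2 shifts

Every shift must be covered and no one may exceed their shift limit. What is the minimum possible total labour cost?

Sat-AM can only be covered by Larsen, so that assignment is forced.
Picking the cheapest available barista for each shift independently would cost $167, but that ignores the shift limits.
An optimal schedule: Thu-PM→Tanaka, Fri-AM→Gallo, Fri-PM→Rivera, Sat-AM→Larsen, Sat-PM→Rivera, Sun-AM→Tran, Sun-PM→Larsen.
Total: 61 + 31 + 21 + 51 + 21 + 16 + 51 = $252.

$252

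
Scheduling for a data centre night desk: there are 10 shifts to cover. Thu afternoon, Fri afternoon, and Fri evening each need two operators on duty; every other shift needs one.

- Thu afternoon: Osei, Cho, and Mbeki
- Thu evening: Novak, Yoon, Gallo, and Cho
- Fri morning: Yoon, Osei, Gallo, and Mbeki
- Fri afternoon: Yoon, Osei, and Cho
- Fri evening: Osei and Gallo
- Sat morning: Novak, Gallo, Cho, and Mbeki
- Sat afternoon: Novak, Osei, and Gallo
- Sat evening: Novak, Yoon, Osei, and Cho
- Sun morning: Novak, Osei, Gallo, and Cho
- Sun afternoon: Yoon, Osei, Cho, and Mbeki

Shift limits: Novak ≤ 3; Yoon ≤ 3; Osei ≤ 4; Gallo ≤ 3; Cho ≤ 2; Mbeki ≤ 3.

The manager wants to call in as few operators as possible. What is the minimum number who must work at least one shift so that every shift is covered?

4

13 slots to fill and no one can take more than 4, so at least ⌈13/4⌉ = 4 operators are needed.
Yoon, Osei, Gallo, and Mbeki alone can cover everything: Thu afternoon→Osei+Mbeki, Thu evening→Yoon, Fri morning→Mbeki, Fri afternoon→Yoon+Osei, Fri evening→Osei+Gallo, Sat morning→Gallo, Sat afternoon→Osei, Sat evening→Yoon, Sun morning→Gallo, Sun afternoon→Mbeki.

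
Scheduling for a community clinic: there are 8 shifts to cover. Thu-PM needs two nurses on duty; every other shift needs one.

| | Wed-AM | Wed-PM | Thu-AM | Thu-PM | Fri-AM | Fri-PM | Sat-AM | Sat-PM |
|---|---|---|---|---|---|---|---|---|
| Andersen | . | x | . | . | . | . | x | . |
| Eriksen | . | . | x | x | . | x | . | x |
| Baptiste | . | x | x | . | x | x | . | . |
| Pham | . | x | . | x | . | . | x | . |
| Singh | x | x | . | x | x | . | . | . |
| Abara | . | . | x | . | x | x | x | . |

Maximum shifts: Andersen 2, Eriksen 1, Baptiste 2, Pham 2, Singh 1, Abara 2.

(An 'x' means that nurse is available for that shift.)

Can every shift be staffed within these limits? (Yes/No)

Total capacity is 10 and 9 slots are needed, so capacity alone doesn't rule it out.
Shifts {Wed-AM, Thu-PM, Sat-PM} need 4 worker-slots in total, but the nurses available for any of those shifts (Eriksen, Pham, and Singh) can supply at most 3 among them. So no valid schedule exists.

No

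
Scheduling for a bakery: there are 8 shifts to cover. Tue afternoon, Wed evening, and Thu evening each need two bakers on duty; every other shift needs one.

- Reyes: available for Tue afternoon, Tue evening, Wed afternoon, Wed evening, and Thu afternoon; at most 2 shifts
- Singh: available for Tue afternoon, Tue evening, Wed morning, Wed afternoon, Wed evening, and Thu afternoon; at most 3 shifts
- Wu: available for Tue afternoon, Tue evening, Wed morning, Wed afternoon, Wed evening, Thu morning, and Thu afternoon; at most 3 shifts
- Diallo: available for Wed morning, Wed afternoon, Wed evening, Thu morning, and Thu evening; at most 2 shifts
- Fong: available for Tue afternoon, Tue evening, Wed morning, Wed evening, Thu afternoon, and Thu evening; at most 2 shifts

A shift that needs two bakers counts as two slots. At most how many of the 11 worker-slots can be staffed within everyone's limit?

11

Total capacity across all bakers is 2+3+3+2+2 = 12, and 11 slots are needed, so at most 11 can be filled.
An assignment achieving 11: Tue afternoon→Reyes+Singh, Tue evening→Reyes, Wed morning→Singh, Wed afternoon→Singh, Wed evening→Wu+Diallo, Thu morning→Wu, Thu afternoon→Wu, Thu evening→Diallo+Fong.
Loads: Reyes 2/2, Singh 3/3, Wu 3/3, Diallo 2/2, Fong 1/2.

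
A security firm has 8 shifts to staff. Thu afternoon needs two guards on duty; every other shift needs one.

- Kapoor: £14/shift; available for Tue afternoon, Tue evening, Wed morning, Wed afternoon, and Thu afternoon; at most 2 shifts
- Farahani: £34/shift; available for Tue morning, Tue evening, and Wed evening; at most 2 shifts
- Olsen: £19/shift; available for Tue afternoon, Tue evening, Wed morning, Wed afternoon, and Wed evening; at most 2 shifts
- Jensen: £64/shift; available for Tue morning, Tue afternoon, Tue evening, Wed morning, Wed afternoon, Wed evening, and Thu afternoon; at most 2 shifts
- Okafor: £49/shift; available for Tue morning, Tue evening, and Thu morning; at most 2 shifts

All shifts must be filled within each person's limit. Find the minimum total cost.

Thu morning can only be covered by Okafor, so that assignment is forced.
Thu afternoon can only be covered by Kapoor and Jensen, so that assignment is forced.
Picking the cheapest available guard for each shift independently would cost £236, but that ignores the shift limits.
An optimal schedule: Tue morning→Farahani, Tue afternoon→Kapoor, Tue evening→Okafor, Wed morning→Olsen, Wed afternoon→Olsen, Wed evening→Farahani, Thu morning→Okafor, Thu afternoon→Kapoor+Jensen.
Total: 34 + 14 + 49 + 19 + 19 + 34 + 49 + 14 + 64 = £296.

£296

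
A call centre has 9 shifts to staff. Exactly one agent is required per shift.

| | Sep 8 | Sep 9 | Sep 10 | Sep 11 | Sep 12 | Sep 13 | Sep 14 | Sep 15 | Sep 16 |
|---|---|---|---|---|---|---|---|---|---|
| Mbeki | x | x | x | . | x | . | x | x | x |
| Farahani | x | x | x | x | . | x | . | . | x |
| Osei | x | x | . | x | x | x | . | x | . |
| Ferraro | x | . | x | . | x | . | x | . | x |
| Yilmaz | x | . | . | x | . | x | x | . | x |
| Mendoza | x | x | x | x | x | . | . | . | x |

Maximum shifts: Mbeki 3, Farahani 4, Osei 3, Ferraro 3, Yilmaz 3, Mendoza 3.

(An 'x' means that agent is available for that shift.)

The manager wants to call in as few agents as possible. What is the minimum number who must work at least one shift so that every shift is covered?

9 slots to fill and no one can take more than 4, so at least ⌈9/4⌉ = 3 agents are needed.
Mbeki, Farahani, and Osei alone can cover everything: Sep 8→Farahani, Sep 9→Osei, Sep 10→Mbeki, Sep 11→Farahani, Sep 12→Mbeki, Sep 13→Farahani, Sep 14→Mbeki, Sep 15→Osei, Sep 16→Farahani.

3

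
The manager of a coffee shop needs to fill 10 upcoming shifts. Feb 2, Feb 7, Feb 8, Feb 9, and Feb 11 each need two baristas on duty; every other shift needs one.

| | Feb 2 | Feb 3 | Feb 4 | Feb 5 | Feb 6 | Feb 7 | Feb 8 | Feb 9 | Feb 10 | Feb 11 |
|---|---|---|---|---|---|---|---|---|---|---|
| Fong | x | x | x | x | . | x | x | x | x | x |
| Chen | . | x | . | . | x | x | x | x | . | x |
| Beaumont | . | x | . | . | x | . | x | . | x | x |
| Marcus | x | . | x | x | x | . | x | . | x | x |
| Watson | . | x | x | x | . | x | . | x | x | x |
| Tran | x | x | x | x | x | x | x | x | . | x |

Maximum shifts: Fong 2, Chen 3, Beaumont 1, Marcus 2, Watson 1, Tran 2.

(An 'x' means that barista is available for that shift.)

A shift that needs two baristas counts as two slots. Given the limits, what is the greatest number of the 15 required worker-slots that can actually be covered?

11

Total capacity across all baristas is 2+3+1+2+1+2 = 11, and 15 slots are needed, so at most 11 can be filled.
An assignment achieving 11: Feb 2→Fong+Marcus, Feb 3→Tran, Feb 4→Fong, Feb 5→Marcus, Feb 6→Chen, Feb 7→Chen+Watson, Feb 9→Chen+Tran, Feb 10→Beaumont.
Loads: Fong 2/2, Chen 3/3, Beaumont 1/1, Marcus 2/2, Watson 1/1, Tran 2/2.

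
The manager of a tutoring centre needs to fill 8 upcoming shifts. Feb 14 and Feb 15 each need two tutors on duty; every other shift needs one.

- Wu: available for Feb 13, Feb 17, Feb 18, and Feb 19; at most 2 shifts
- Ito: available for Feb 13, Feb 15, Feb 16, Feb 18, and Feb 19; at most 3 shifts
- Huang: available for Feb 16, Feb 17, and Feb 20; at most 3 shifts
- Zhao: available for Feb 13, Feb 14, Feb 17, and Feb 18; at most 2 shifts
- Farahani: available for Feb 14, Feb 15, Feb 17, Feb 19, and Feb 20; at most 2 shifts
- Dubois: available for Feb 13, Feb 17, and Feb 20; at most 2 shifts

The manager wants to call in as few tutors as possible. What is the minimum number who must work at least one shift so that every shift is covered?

10 slots to fill and no one can take more than 3, so at least ⌈10/3⌉ = 4 tutors are needed.
Ito, Huang, Zhao, and Farahani alone can cover everything: Feb 13→Ito, Feb 14→Zhao+Farahani, Feb 15→Ito+Farahani, Feb 16→Huang, Feb 17→Huang, Feb 18→Zhao, Feb 19→Ito, Feb 20→Huang.

4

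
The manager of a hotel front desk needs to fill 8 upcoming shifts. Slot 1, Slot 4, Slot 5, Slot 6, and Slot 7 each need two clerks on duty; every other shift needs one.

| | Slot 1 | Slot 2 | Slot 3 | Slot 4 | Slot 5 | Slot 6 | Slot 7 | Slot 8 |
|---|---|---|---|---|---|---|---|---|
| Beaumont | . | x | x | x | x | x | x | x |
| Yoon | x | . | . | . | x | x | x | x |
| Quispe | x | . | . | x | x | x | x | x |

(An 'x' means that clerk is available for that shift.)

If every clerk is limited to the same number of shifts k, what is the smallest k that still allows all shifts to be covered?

5

With 3 clerks and 13 worker-slots to fill, someone must work at least ⌈13/3⌉ = 5 shifts, so k ≥ 5.
k = 5 works: Slot 1→Yoon+Quispe, Slot 2→Beaumont, Slot 3→Beaumont, Slot 4→Beaumont+Quispe, Slot 5→Beaumont+Yoon, Slot 6→Beaumont+Yoon, Slot 7→Yoon+Quispe, Slot 8→Yoon.
Loads: Beaumont 5, Yoon 5, Quispe 3 — all ≤ 5.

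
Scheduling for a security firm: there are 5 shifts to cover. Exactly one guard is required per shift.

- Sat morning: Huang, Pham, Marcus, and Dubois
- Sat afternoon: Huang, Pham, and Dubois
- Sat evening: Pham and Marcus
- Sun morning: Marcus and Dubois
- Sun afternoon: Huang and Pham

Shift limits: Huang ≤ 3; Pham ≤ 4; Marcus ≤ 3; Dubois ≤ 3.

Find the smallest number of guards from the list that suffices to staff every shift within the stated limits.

5 slots to fill and no one can take more than 4, so at least ⌈5/4⌉ = 2 guards are needed.
Huang and Marcus alone can cover everything: Sat morning→Huang, Sat afternoon→Huang, Sat evening→Marcus, Sun morning→Marcus, Sun afternoon→Huang.

2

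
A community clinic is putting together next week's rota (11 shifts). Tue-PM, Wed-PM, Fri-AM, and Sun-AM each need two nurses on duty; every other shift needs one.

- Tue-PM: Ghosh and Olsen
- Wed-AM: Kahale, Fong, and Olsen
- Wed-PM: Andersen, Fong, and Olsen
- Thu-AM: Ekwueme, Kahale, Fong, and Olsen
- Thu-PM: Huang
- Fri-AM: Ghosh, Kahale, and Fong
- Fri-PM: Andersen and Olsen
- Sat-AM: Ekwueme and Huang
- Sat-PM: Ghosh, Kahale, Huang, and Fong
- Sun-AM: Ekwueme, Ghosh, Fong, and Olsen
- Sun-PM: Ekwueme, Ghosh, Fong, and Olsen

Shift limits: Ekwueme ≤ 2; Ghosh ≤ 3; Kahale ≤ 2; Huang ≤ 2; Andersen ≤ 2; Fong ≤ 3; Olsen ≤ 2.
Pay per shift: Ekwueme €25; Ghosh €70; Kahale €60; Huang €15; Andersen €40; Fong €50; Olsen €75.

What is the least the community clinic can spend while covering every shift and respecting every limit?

€715

Tue-PM can only be covered by Ghosh and Olsen, so that assignment is forced.
Thu-PM can only be covered by Huang, so that assignment is forced.
Picking the cheapest available nurse for each shift independently would cost €605, but that ignores the shift limits.
An optimal schedule: Tue-PM→Ghosh+Olsen, Wed-AM→Fong, Wed-PM→Andersen+Fong, Thu-AM→Ekwueme, Thu-PM→Huang, Fri-AM→Fong+Kahale, Fri-PM→Andersen, Sat-AM→Huang, Sat-PM→Kahale, Sun-AM→Ekwueme+Ghosh, Sun-PM→Ghosh.
Total: 70 + 75 + 50 + 40 + 50 + 25 + 15 + 50 + 60 + 40 + 15 + 60 + 25 + 70 + 70 = €715.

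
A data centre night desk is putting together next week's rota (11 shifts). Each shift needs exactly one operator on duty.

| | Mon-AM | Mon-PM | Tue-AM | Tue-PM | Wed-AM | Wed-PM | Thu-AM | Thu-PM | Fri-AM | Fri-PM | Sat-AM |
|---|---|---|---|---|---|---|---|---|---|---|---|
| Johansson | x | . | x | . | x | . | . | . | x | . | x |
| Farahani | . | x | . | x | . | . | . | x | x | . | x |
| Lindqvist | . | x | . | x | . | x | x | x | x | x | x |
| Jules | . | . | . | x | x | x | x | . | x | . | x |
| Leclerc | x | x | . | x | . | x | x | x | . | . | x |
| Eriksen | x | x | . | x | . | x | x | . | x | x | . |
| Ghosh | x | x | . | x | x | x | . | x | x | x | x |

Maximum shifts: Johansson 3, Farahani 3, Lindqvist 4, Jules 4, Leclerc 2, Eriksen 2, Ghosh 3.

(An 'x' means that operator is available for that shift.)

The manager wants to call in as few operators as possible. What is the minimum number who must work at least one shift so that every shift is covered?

3

11 slots to fill and no one can take more than 4, so at least ⌈11/4⌉ = 3 operators are needed.
Johansson, Lindqvist, and Jules alone can cover everything: Mon-AM→Johansson, Mon-PM→Lindqvist, Tue-AM→Johansson, Tue-PM→Lindqvist, Wed-AM→Johansson, Wed-PM→Jules, Thu-AM→Jules, Thu-PM→Lindqvist, Fri-AM→Jules, Fri-PM→Lindqvist, Sat-AM→Jules.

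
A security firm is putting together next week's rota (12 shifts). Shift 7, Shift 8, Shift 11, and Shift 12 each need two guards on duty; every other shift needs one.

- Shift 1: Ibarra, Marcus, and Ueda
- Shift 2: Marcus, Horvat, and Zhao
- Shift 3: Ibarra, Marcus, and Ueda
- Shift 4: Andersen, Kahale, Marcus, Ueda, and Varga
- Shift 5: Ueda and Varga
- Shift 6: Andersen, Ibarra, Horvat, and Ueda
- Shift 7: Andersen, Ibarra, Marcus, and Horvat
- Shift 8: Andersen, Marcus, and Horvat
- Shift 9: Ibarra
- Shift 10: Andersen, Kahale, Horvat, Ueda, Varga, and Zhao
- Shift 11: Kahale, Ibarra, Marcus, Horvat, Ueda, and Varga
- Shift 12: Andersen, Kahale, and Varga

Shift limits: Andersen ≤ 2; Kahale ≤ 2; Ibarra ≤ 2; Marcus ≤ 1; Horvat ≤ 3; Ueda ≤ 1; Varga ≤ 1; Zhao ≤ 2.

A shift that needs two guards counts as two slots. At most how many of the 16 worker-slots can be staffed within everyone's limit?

Total capacity across all guards is 2+2+2+1+3+1+1+2 = 14, and 16 slots are needed, so at most 14 can be filled.
An assignment achieving 14: Shift 1→Ibarra, Shift 2→Zhao, Shift 3→Marcus, Shift 4→Kahale, Shift 5→Ueda, Shift 6→Horvat, Shift 7→Horvat, Shift 8→Andersen+Horvat, Shift 9→Ibarra, Shift 10→Zhao, Shift 11→Varga, Shift 12→Andersen+Kahale.
Loads: Andersen 2/2, Kahale 2/2, Ibarra 2/2, Marcus 1/1, Horvat 3/3, Ueda 1/1, Varga 1/1, Zhao 2/2.

14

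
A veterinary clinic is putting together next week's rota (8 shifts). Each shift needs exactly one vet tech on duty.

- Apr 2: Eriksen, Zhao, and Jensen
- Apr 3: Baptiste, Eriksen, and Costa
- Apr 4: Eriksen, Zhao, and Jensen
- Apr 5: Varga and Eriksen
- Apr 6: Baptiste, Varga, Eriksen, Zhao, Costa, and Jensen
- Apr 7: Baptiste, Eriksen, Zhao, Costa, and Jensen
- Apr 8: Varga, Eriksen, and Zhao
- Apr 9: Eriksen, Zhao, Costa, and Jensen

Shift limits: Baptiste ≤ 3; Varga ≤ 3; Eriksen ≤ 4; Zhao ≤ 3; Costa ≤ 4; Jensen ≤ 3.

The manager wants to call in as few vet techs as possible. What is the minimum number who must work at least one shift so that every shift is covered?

8 slots to fill and no one can take more than 4, so at least ⌈8/4⌉ = 2 vet techs are needed.
Eriksen and Costa alone can cover everything: Apr 2→Eriksen, Apr 3→Costa, Apr 4→Eriksen, Apr 5→Eriksen, Apr 6→Costa, Apr 7→Costa, Apr 8→Eriksen, Apr 9→Costa.

2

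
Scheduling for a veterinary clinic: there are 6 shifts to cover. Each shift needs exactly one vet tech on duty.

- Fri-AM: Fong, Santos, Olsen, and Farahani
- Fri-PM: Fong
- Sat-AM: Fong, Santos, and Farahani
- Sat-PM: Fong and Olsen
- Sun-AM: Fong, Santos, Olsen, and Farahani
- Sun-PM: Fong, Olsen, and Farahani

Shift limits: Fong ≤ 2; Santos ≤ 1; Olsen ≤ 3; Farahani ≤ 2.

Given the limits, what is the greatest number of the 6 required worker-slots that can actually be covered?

Total capacity across all vet techs is 2+1+3+2 = 8, and 6 slots are needed, so at most 6 can be filled.
An assignment achieving 6: Fri-AM→Olsen, Fri-PM→Fong, Sat-AM→Santos, Sat-PM→Fong, Sun-AM→Olsen, Sun-PM→Olsen.
Loads: Fong 2/2, Santos 1/1, Olsen 3/3, Farahani 0/2.

6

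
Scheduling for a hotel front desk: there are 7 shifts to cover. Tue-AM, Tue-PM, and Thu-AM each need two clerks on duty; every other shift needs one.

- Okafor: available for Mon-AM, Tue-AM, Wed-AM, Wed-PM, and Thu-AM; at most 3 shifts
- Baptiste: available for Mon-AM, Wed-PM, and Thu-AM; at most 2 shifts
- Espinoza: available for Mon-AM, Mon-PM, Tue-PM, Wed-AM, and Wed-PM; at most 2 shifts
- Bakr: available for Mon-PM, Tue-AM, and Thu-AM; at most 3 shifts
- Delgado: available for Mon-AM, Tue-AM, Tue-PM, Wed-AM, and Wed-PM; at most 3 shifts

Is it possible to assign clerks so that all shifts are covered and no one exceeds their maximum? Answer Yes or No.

Yes

Tue-PM can only be covered by Espinoza and Delgado, so that assignment is forced.
One valid schedule: Mon-AM→Baptiste, Mon-PM→Espinoza, Tue-AM→Okafor+Bakr, Tue-PM→Espinoza+Delgado, Wed-AM→Okafor, Wed-PM→Delgado, Thu-AM→Okafor+Baptiste.
Loads: Okafor 3/3, Baptiste 2/2, Espinoza 2/2, Bakr 1/3, Delgado 2/3 — all within limits.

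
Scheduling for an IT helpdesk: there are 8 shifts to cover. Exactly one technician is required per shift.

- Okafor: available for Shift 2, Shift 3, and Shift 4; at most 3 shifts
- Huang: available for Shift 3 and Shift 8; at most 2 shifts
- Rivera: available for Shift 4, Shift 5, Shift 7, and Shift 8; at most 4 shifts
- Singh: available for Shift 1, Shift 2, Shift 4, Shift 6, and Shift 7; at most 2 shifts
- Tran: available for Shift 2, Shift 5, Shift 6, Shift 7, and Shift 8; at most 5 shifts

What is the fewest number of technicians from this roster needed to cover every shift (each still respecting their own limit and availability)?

8 slots to fill and no one can take more than 5, so at least ⌈8/5⌉ = 2 technicians are needed.
Shifts {Shift 1, Shift 3, Shift 5} need 3 slots, but among the technicians available for them (Okafor, Huang, Rivera, Singh, and Tran) any 2 together supply at most 2. So 2 technicians are not enough.
Okafor, Rivera, and Singh alone can cover everything: Shift 1→Singh, Shift 2→Okafor, Shift 3→Okafor, Shift 4→Okafor, Shift 5→Rivera, Shift 6→Singh, Shift 7→Rivera, Shift 8→Rivera.

3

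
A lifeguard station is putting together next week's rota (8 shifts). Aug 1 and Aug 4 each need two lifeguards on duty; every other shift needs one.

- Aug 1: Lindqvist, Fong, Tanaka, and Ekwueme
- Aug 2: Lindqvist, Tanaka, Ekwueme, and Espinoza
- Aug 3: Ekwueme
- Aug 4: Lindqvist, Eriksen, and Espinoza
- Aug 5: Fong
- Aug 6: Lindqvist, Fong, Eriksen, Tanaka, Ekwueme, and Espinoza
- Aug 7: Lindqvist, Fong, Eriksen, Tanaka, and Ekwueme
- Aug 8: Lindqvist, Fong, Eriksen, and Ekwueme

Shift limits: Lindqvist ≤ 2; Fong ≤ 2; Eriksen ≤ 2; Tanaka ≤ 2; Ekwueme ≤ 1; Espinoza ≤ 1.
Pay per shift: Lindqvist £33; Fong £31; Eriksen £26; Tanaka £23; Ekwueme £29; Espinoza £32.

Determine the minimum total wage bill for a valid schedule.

£287

Aug 3 can only be covered by Ekwueme, so that assignment is forced.
Aug 5 can only be covered by Fong, so that assignment is forced.
Picking the cheapest available lifeguard for each shift independently would cost £265, but that ignores the shift limits.
An optimal schedule: Aug 1→Fong+Tanaka, Aug 2→Lindqvist, Aug 3→Ekwueme, Aug 4→Lindqvist+Eriksen, Aug 5→Fong, Aug 6→Espinoza, Aug 7→Tanaka, Aug 8→Eriksen.
Total: 31 + 23 + 33 + 29 + 33 + 26 + 31 + 32 + 23 + 26 = £287.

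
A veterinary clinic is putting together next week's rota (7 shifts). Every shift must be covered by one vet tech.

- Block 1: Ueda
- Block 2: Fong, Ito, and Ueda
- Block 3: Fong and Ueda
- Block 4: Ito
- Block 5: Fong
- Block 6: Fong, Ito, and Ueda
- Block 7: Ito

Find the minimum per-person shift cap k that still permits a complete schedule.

3

With 3 vet techs and 7 worker-slots to fill, someone must work at least ⌈7/3⌉ = 3 shifts, so k ≥ 3.
k = 3 works: Block 1→Ueda, Block 2→Fong, Block 3→Fong, Block 4→Ito, Block 5→Fong, Block 6→Ito, Block 7→Ito.
Loads: Fong 3, Ito 3, Ueda 1 — all ≤ 3.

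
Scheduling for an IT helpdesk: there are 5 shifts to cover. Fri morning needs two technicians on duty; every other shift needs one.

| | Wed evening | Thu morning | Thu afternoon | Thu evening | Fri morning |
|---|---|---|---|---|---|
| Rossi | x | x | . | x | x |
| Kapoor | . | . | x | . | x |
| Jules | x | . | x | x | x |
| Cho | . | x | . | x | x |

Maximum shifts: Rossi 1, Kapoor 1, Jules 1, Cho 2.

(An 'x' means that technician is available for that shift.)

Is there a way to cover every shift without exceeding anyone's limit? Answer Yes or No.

No

Shifts {Wed evening, Thu morning, Thu afternoon, Thu evening, Fri morning} need 6 worker-slots in total, but the technicians available for any of those shifts (Rossi, Kapoor, Jules, and Cho) can supply at most 5 among them. So no valid schedule exists.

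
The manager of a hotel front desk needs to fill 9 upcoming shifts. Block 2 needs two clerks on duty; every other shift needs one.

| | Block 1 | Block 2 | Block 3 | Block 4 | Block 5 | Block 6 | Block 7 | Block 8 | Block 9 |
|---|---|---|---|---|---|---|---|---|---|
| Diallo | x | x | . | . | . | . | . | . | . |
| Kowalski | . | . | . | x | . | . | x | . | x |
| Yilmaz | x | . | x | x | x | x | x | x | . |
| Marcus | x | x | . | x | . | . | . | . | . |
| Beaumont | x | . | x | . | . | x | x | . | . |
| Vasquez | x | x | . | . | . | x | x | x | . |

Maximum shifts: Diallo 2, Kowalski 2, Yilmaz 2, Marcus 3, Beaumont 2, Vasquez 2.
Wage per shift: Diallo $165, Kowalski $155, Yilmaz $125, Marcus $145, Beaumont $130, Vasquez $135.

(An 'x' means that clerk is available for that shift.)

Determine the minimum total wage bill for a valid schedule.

$1370

Block 5 can only be covered by Yilmaz, so that assignment is forced.
Block 9 can only be covered by Kowalski, so that assignment is forced.
Picking the cheapest available clerk for each shift independently would cost $1310, but that ignores the shift limits.
An optimal schedule: Block 1→Marcus, Block 2→Vasquez+Marcus, Block 3→Yilmaz, Block 4→Marcus, Block 5→Yilmaz, Block 6→Beaumont, Block 7→Beaumont, Block 8→Vasquez, Block 9→Kowalski.
Total: 145 + 135 + 145 + 125 + 145 + 125 + 130 + 130 + 135 + 155 = $1370.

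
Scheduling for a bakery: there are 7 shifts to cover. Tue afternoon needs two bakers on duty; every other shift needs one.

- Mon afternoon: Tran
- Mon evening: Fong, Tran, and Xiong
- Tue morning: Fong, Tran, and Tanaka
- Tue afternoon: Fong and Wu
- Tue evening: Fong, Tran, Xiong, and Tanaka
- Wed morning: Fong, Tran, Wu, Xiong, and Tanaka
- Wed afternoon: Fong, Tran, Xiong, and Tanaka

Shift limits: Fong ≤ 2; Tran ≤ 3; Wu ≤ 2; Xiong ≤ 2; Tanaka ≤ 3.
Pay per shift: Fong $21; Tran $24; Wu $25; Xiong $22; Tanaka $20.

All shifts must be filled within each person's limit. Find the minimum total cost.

Mon afternoon can only be covered by Tran, so that assignment is forced.
Tue afternoon can only be covered by Fong and Wu, so that assignment is forced.
Picking the cheapest available baker for each shift independently would cost $171, but that ignores the shift limits.
An optimal schedule: Mon afternoon→Tran, Mon evening→Fong, Tue morning→Tanaka, Tue afternoon→Fong+Wu, Tue evening→Tanaka, Wed morning→Xiong, Wed afternoon→Tanaka.
Total: 24 + 21 + 20 + 21 + 25 + 20 + 22 + 20 = $173.

$173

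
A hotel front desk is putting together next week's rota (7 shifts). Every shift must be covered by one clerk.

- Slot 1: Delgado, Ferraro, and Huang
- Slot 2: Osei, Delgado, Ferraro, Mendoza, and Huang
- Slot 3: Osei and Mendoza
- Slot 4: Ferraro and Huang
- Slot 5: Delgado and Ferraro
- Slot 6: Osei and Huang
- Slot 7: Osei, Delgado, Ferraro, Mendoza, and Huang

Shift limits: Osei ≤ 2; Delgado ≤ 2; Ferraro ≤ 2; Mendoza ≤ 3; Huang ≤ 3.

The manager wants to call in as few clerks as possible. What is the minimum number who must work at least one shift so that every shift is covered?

7 slots to fill and no one can take more than 3, so at least ⌈7/3⌉ = 3 clerks are needed.
Osei, Delgado, and Huang alone can cover everything: Slot 1→Delgado, Slot 2→Huang, Slot 3→Osei, Slot 4→Huang, Slot 5→Delgado, Slot 6→Osei, Slot 7→Huang.

3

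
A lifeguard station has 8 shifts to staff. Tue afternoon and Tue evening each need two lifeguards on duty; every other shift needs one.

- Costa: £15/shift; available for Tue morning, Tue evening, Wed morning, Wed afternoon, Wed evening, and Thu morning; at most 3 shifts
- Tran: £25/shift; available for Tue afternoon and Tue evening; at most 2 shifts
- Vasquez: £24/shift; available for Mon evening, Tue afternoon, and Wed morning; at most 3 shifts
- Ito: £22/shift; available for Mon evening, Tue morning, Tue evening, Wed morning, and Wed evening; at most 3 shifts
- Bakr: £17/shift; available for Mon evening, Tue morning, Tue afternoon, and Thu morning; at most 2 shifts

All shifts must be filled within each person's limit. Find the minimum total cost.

Wed afternoon can only be covered by Costa, so that assignment is forced.
Picking the cheapest available lifeguard for each shift independently would cost £170, but that ignores the shift limits.
An optimal schedule: Mon evening→Ito, Tue morning→Ito, Tue afternoon→Bakr+Vasquez, Tue evening→Costa+Ito, Wed morning→Vasquez, Wed afternoon→Costa, Wed evening→Costa, Thu morning→Bakr.
Total: 22 + 22 + 17 + 24 + 15 + 22 + 24 + 15 + 15 + 17 = £193.

£193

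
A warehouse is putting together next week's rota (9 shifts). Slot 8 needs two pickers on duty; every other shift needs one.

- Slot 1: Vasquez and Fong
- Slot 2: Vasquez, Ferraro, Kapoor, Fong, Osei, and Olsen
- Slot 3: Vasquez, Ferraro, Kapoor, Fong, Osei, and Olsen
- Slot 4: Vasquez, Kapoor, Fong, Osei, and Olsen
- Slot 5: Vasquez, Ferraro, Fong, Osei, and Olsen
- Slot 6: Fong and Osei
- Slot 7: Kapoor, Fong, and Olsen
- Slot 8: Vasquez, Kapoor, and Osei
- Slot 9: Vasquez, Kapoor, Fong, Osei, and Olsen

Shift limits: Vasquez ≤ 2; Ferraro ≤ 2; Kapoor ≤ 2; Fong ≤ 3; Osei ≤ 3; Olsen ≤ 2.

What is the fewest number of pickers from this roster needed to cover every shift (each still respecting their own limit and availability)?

10 slots to fill and no one can take more than 3, so at least ⌈10/3⌉ = 4 pickers are needed.
Vasquez, Ferraro, Fong, and Osei alone can cover everything: Slot 1→Vasquez, Slot 2→Ferraro, Slot 3→Ferraro, Slot 4→Fong, Slot 5→Osei, Slot 6→Fong, Slot 7→Fong, Slot 8→Vasquez+Osei, Slot 9→Osei.

4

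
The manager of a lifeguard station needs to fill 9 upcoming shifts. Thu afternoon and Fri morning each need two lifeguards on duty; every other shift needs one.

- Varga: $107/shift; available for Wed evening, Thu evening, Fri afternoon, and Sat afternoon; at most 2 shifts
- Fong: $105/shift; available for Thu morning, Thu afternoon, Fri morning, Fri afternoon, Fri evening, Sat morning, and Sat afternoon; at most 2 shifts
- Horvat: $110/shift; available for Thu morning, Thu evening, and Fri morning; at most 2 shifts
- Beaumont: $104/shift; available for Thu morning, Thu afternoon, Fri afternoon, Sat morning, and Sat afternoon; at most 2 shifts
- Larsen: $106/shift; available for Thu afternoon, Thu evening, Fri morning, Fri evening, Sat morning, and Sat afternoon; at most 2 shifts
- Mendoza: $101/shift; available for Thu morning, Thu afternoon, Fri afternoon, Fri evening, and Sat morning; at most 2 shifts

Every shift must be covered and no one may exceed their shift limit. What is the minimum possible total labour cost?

$1156

Wed evening can only be covered by Varga, so that assignment is forced.
Picking the cheapest available lifeguard for each shift independently would cost $1137, but that ignores the shift limits.
An optimal schedule: Wed evening→Varga, Thu morning→Horvat, Thu afternoon→Beaumont+Fong, Thu evening→Larsen, Fri morning→Fong+Larsen, Fri afternoon→Mendoza, Fri evening→Mendoza, Sat morning→Beaumont, Sat afternoon→Varga.
Total: 107 + 110 + 104 + 105 + 106 + 105 + 106 + 101 + 101 + 104 + 107 = $1156.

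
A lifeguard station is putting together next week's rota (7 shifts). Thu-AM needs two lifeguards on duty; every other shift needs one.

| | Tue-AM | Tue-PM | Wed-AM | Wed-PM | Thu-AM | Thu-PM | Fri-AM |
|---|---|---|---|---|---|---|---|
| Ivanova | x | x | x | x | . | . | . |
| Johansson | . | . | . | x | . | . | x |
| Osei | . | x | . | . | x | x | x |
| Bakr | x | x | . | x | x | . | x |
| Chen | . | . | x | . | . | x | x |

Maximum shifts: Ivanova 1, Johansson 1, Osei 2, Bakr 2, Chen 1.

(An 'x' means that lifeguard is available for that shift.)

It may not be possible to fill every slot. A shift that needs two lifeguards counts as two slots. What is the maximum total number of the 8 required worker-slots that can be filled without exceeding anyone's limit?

7

Total capacity across all lifeguards is 1+1+2+2+1 = 7, and 8 slots are needed, so at most 7 can be filled.
An assignment achieving 7: Tue-AM→Ivanova, Tue-PM→Bakr, Wed-AM→Chen, Wed-PM→Johansson, Thu-AM→Osei+Bakr, Thu-PM→Osei.
Loads: Ivanova 1/1, Johansson 1/1, Osei 2/2, Bakr 2/2, Chen 1/1.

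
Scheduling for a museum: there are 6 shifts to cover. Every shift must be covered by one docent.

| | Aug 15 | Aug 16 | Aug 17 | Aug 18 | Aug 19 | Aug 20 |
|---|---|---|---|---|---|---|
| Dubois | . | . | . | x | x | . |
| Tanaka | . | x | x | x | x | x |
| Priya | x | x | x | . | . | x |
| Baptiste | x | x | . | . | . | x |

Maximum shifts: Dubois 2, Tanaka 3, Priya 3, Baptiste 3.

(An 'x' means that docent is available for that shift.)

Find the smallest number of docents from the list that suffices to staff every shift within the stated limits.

2

6 slots to fill and no one can take more than 3, so at least ⌈6/3⌉ = 2 docents are needed.
Tanaka and Priya alone can cover everything: Aug 15→Priya, Aug 16→Tanaka, Aug 17→Priya, Aug 18→Tanaka, Aug 19→Tanaka, Aug 20→Priya.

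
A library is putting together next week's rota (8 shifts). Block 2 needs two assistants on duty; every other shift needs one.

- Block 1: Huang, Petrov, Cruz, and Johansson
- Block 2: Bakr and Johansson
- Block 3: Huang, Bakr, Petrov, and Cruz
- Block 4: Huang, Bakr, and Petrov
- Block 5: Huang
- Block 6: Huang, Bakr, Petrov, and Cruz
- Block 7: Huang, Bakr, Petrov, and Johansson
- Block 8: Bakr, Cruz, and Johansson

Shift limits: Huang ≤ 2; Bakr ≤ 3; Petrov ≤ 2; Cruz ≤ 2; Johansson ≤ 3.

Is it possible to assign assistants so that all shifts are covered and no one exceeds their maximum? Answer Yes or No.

Block 2 can only be covered by Bakr and Johansson, so that assignment is forced.
Block 5 can only be covered by Huang, so that assignment is forced.
One valid schedule: Block 1→Petrov, Block 2→Bakr+Johansson, Block 3→Bakr, Block 4→Huang, Block 5→Huang, Block 6→Petrov, Block 7→Johansson, Block 8→Bakr.
Loads: Huang 2/2, Bakr 3/3, Petrov 2/2, Cruz 0/2, Johansson 2/3 — all within limits.

Yes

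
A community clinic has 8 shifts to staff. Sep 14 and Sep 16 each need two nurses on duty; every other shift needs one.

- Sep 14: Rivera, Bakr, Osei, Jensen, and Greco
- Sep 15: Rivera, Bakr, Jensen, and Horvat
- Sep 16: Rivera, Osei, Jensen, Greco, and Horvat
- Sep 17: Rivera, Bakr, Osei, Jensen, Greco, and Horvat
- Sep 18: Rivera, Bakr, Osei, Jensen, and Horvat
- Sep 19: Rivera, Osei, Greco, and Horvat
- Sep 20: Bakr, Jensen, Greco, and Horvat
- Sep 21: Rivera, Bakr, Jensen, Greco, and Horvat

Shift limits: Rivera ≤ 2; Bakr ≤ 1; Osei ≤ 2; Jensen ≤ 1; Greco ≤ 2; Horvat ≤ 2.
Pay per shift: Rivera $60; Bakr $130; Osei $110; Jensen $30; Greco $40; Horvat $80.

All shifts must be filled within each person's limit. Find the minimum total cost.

$740

Picking the cheapest available nurse for each shift independently would cost $330, but that ignores the shift limits.
An optimal schedule: Sep 14→Osei+Greco, Sep 15→Rivera, Sep 16→Greco+Horvat, Sep 17→Horvat, Sep 18→Osei, Sep 19→Rivera, Sep 20→Bakr, Sep 21→Jensen.
Total: 110 + 40 + 60 + 40 + 80 + 80 + 110 + 60 + 130 + 30 = $740.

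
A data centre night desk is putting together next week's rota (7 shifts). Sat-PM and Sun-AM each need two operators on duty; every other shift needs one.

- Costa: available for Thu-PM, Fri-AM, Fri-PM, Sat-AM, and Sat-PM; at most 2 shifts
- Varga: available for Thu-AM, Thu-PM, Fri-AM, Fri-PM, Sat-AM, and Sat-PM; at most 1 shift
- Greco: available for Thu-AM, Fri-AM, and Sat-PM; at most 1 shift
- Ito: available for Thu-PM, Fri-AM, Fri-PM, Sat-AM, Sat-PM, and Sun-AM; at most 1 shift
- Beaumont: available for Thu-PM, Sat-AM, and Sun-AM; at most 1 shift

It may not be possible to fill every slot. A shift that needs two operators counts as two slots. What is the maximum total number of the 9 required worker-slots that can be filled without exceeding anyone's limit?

6

Total capacity across all operators is 2+1+1+1+1 = 6, and 9 slots are needed, so at most 6 can be filled.
An assignment achieving 6: Thu-AM→Varga, Thu-PM→Costa, Fri-AM→Greco, Fri-PM→Costa, Sun-AM→Ito+Beaumont.
Loads: Costa 2/2, Varga 1/1, Greco 1/1, Ito 1/1, Beaumont 1/1.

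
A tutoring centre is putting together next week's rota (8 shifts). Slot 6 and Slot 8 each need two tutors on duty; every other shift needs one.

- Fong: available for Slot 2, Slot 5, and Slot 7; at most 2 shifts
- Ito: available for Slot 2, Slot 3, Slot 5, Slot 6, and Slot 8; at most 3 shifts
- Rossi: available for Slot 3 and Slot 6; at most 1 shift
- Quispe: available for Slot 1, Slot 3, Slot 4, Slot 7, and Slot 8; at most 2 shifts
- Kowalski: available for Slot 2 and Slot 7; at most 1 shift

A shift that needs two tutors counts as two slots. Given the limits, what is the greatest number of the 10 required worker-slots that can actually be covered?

Total capacity across all tutors is 2+3+1+2+1 = 9, and 10 slots are needed, so at most 9 can be filled.
An assignment achieving 9: Slot 1→Quispe, Slot 2→Fong, Slot 3→Ito, Slot 4→Quispe, Slot 5→Fong, Slot 6→Ito+Rossi, Slot 7→Kowalski, Slot 8→Ito.
Loads: Fong 2/2, Ito 3/3, Rossi 1/1, Quispe 2/2, Kowalski 1/1.

9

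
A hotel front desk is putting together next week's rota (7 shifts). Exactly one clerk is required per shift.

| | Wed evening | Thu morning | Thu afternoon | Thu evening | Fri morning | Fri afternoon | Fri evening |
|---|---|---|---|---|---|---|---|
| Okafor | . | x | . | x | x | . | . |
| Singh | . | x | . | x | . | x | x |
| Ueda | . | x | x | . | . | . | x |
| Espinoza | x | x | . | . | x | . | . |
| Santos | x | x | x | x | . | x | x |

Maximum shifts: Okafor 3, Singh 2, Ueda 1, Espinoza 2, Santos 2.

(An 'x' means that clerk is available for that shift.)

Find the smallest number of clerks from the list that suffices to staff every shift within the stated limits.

3

7 slots to fill and no one can take more than 3, so at least ⌈7/3⌉ = 3 clerks are needed.
Okafor, Singh, and Santos alone can cover everything: Wed evening→Santos, Thu morning→Okafor, Thu afternoon→Santos, Thu evening→Okafor, Fri morning→Okafor, Fri afternoon→Singh, Fri evening→Singh.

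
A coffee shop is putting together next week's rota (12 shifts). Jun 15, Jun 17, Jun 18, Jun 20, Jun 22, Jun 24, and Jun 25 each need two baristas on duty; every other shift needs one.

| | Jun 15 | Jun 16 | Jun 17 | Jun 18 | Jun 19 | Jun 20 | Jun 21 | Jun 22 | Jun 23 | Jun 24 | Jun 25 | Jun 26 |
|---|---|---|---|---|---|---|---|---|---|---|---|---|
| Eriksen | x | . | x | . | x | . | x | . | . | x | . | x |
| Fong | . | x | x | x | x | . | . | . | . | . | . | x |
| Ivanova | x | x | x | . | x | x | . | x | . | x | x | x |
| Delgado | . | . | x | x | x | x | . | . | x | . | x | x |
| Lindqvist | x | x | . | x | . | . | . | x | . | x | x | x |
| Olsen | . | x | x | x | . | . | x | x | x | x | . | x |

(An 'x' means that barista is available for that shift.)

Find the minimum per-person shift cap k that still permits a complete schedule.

4

With 6 baristas and 19 worker-slots to fill, someone must work at least ⌈19/6⌉ = 4 shifts, so k ≥ 4.
k = 4 works: Jun 15→Eriksen+Ivanova, Jun 16→Fong, Jun 17→Fong+Olsen, Jun 18→Fong+Delgado, Jun 19→Eriksen, Jun 20→Ivanova+Delgado, Jun 21→Eriksen, Jun 22→Ivanova+Lindqvist, Jun 23→Delgado, Jun 24→Eriksen+Lindqvist, Jun 25→Ivanova+Delgado, Jun 26→Fong.
Loads: Eriksen 4, Fong 4, Ivanova 4, Delgado 4, Lindqvist 2, Olsen 1 — all ≤ 4.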